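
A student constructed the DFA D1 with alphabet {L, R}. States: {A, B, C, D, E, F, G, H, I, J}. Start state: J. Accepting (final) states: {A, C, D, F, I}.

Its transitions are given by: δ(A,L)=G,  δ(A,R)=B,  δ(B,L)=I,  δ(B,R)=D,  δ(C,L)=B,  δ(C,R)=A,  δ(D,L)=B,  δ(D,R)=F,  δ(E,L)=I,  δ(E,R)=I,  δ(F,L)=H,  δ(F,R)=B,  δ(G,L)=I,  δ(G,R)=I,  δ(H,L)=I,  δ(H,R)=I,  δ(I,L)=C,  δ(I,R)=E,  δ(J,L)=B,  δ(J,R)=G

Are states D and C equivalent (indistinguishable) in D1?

Every state is reachable, so we keep all 10.
P0 = {A,C,D,F,I} | {B,E,G,H,J}.
Refine {A,C,D,F,I} on symbol L: members go to different blocks, giving {A,C,D,F} and {I}.
On input R, block {A,C,D,F} splits into {A,F} and {C,D}.
On input L, block {B,E,G,H,J} splits into {B,E,G,H} and {J}.
Refine {B,E,G,H} on symbol R: members go to different blocks, giving {E,G,H} and {B}.
The partition is now stable with 6 blocks: {A,F} | {E,G,H} | {I} | {C,D} | {J} | {B}.
D and C lie in the same block of the stable partition, so they are equivalent — no string distinguishes them.

Yes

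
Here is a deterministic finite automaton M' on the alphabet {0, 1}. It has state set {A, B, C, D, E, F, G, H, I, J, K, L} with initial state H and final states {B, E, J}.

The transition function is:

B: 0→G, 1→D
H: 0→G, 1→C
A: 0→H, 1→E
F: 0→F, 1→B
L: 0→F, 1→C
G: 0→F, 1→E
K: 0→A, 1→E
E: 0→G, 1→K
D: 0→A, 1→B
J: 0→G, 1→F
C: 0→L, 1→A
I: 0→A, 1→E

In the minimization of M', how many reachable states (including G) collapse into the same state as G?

2

First remove the unreachable states {I,J}; 10 states remain.
Start with accepting vs non-accepting: {B,E} | {A,C,D,F,G,H,K,L}.
On input 1, block {A,C,D,F,G,H,K,L} splits into {A,D,F,G,K} and {C,H,L}.
Split {A,D,F,G,K} by δ(·,0) → {D,F,G,K} and {A}.
On input 0, block {D,F,G,K} splits into {D,K} and {F,G}.
Refine {C,H,L} on symbol 0: members go to different blocks, giving {H,L} and {C}.
Stable partition: {B,E} | {D,K} | {H,L} | {A} | {F,G} | {C} — 6 equivalence classes.
The equivalence class containing G is {F,G}, of size 2.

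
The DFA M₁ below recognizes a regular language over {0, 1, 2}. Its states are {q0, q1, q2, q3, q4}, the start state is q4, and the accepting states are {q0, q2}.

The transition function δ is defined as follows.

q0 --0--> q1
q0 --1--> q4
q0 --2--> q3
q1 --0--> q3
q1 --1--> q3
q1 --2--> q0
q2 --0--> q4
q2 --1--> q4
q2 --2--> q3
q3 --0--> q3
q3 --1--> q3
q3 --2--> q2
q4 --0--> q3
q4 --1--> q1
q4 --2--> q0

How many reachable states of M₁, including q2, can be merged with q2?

2

Initial partition by acceptance: {q0,q2} | {q1,q3,q4}.
No further refinement is possible. Final partition (2 blocks): {q0,q2} | {q1,q3,q4}.
State q2 belongs to the block {q0,q2}, which has 2 states.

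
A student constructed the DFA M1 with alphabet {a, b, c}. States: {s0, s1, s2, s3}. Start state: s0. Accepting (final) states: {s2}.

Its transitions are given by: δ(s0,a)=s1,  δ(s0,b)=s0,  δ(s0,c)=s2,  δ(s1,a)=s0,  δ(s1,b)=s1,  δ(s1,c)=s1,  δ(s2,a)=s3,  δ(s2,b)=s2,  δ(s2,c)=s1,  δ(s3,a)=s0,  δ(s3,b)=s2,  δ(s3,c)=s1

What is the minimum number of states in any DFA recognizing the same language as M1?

All states are reachable from the start state.
Start with accepting vs non-accepting: {s2} | {s0,s1,s3}.
On input b, block {s0,s1,s3} splits into {s0,s1} and {s3}.
Split {s0,s1} by δ(·,c) → {s0} and {s1}.
The partition is now stable with 4 blocks: {s2} | {s0} | {s3} | {s1}.

4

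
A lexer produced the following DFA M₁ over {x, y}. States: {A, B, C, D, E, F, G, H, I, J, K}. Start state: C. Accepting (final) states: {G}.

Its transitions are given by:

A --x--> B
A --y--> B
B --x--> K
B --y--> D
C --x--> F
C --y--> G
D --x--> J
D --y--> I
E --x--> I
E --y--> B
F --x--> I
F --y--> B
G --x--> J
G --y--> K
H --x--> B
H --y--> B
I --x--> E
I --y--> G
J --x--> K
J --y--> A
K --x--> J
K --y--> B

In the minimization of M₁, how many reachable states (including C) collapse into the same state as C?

Reachable states from the start: {A,B,C,D,E,F,G,I,J,K}. Unreachable: {H} — drop them.
P0 = {G} | {A,B,C,D,E,F,I,J,K}.
On input y, block {A,B,C,D,E,F,I,J,K} splits into {A,B,D,E,F,J,K} and {C,I}.
On input x, block {A,B,D,E,F,J,K} splits into {A,B,D,J,K} and {E,F}.
Split {A,B,D,J,K} by δ(·,y) → {A,B,J,K} and {D}.
Refine {A,B,J,K} on symbol y: members go to different blocks, giving {A,J,K} and {B}.
Refine {A,J,K} on symbol x: members go to different blocks, giving {J,K} and {A}.
Refine {J,K} on symbol y: members go to different blocks, giving {J} and {K}.
Stable partition: {G} | {J} | {C,I} | {E,F} | {D} | {B} | {A} | {K} — 8 equivalence classes.
State C belongs to the block {C,I}, which has 2 states.

2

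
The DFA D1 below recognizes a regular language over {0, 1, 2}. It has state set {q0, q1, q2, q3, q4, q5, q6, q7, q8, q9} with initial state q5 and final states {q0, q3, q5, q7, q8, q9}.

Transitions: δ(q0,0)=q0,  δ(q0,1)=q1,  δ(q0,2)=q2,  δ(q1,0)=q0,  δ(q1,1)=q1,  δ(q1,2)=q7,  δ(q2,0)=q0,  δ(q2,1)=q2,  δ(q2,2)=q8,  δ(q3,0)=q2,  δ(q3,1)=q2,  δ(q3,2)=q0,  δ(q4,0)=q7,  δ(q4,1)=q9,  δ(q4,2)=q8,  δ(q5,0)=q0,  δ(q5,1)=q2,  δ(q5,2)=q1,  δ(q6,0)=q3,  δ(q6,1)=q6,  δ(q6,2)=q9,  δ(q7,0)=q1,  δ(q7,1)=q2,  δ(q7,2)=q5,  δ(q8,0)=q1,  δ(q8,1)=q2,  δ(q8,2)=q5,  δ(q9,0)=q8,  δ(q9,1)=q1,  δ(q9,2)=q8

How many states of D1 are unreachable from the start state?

No path from q5 leads to q3, q4, q6, q9; the other 6 states are all reachable.

4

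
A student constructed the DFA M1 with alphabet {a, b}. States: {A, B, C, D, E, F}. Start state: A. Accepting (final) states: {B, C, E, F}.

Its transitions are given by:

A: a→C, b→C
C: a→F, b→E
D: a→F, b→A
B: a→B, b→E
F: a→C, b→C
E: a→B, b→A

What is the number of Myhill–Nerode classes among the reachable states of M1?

5

Reachable states from the start: {A,B,C,E,F}. Unreachable: {D} — drop them.
P0 = {B,C,E,F} | {A}.
Split {B,C,E,F} by δ(·,b) → {B,C,F} and {E}.
Refine {B,C,F} on symbol b: members go to different blocks, giving {B,C} and {F}.
On input a, block {B,C} splits into {B} and {C}.
No further refinement is possible. Final partition (5 blocks): {B} | {A} | {E} | {F} | {C}.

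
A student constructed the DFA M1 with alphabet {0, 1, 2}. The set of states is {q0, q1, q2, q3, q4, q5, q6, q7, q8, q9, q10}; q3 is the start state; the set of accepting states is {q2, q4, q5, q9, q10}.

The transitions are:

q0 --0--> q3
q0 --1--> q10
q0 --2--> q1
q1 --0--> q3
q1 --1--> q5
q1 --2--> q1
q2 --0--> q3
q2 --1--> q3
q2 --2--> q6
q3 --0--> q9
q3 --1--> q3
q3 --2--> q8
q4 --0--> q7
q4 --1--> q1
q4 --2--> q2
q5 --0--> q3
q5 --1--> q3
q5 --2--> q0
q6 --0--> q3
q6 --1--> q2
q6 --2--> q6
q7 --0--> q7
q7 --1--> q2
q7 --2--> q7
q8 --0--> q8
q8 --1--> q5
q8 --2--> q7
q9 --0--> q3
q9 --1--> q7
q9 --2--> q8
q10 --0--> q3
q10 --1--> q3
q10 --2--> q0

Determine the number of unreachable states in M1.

1

BFS from q3 reaches {q0, q1, q2, q3, q5, q6, q7, q8, q9, q10}; the 1 state(s) q4 are never visited.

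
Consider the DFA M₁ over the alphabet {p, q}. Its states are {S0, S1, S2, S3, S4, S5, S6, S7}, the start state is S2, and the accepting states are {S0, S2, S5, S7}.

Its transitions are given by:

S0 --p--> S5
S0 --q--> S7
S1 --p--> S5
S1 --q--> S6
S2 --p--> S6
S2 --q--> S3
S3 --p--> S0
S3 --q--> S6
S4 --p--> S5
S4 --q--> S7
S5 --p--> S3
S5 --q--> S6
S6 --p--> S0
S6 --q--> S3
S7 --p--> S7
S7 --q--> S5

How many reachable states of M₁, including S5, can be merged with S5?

Reachable states from the start: {S0,S2,S3,S5,S6,S7}. Unreachable: {S1,S4} — drop them.
Start with accepting vs non-accepting: {S0,S2,S5,S7} | {S3,S6}.
On input p, block {S0,S2,S5,S7} splits into {S0,S7} and {S2,S5}.
On input p, block {S0,S7} splits into {S0} and {S7}.
No further refinement is possible. Final partition (4 blocks): {S0} | {S3,S6} | {S2,S5} | {S7}.
The equivalence class containing S5 is {S2,S5}, of size 2.

2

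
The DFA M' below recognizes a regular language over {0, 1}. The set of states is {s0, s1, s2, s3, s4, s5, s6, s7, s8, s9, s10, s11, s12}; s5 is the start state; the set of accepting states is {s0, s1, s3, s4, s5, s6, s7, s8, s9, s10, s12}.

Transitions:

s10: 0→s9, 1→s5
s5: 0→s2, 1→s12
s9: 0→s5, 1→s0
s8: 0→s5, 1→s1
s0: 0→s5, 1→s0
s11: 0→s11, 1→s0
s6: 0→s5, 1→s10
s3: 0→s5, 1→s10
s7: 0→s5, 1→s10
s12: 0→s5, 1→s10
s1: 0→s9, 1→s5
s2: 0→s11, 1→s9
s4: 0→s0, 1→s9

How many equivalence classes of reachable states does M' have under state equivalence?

First remove the unreachable states {s1,s3,s4,s6,s7,s8}; 7 states remain.
Initial partition by acceptance: {s0,s5,s9,s10,s12} | {s2,s11}.
On input 0, block {s0,s5,s9,s10,s12} splits into {s0,s9,s10,s12} and {s5}.
Refine {s0,s9,s10,s12} on symbol 0: members go to different blocks, giving {s0,s9,s12} and {s10}.
Split {s0,s9,s12} by δ(·,1) → {s0,s9} and {s12}.
No further refinement is possible. Final partition (5 blocks): {s0,s9} | {s2,s11} | {s5} | {s10} | {s12}.

5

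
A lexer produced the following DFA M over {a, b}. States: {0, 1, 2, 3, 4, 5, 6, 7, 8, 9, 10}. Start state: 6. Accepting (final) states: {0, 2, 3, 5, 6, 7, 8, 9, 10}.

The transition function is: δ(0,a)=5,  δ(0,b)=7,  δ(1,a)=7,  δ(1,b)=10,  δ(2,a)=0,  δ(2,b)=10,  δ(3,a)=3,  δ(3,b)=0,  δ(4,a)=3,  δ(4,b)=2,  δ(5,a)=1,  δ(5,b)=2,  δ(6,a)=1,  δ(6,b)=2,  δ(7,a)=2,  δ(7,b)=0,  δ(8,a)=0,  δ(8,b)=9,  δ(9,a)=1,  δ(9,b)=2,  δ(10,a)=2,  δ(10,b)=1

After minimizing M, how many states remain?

6

States {3,4,8,9} cannot be reached from the start state, so discard them.
Initial partition by acceptance: {0,2,5,6,7,10} | {1}.
Split {0,2,5,6,7,10} by δ(·,a) → {0,2,7,10} and {5,6}.
Split {0,2,7,10} by δ(·,a) → {2,7,10} and {0}.
Refine {2,7,10} on symbol a: members go to different blocks, giving {7,10} and {2}.
Refine {7,10} on symbol b: members go to different blocks, giving {7} and {10}.
Stable partition: {7} | {1} | {5,6} | {0} | {2} | {10} — 6 equivalence classes.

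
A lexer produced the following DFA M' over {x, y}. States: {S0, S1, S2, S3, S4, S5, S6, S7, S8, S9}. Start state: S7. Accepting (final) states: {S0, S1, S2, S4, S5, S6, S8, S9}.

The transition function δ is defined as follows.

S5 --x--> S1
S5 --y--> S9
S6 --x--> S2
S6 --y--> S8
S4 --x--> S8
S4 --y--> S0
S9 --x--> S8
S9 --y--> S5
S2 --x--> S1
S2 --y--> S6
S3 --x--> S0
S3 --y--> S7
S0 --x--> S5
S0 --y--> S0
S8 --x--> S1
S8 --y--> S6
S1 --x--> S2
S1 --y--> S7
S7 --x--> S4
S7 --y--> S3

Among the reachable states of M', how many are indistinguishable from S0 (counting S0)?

P0 = {S0,S1,S2,S4,S5,S6,S8,S9} | {S3,S7}.
On input y, block {S0,S1,S2,S4,S5,S6,S8,S9} splits into {S0,S2,S4,S5,S6,S8,S9} and {S1}.
Refine {S0,S2,S4,S5,S6,S8,S9} on symbol x: members go to different blocks, giving {S0,S4,S6,S9} and {S2,S5,S8}.
On input y, block {S0,S4,S6,S9} splits into {S0,S4} and {S6,S9}.
The partition is now stable with 5 blocks: {S0,S4} | {S3,S7} | {S1} | {S2,S5,S8} | {S6,S9}.
State S0 belongs to the block {S0,S4}, which has 2 states.

2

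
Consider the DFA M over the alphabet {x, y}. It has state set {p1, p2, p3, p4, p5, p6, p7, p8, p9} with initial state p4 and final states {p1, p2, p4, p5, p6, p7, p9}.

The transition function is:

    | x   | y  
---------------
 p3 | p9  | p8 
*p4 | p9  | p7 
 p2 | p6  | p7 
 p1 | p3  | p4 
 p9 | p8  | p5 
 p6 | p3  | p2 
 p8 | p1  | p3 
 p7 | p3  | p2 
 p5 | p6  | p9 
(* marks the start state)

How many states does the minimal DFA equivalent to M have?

3

Start with accepting vs non-accepting: {p1,p2,p4,p5,p6,p7,p9} | {p3,p8}.
Refine {p1,p2,p4,p5,p6,p7,p9} on symbol x: members go to different blocks, giving {p1,p6,p7,p9} and {p2,p4,p5}.
The partition is now stable with 3 blocks: {p1,p6,p7,p9} | {p3,p8} | {p2,p4,p5}.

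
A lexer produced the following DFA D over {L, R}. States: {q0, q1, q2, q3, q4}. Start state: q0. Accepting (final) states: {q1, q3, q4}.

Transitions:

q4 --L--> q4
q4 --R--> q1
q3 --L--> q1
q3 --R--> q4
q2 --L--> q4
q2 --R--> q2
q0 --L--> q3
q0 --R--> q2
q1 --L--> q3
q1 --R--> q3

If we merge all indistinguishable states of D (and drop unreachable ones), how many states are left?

Every state is reachable, so we keep all 5.
Start with accepting vs non-accepting: {q1,q3,q4} | {q0,q2}.
The partition is now stable with 2 blocks: {q1,q3,q4} | {q0,q2}.

2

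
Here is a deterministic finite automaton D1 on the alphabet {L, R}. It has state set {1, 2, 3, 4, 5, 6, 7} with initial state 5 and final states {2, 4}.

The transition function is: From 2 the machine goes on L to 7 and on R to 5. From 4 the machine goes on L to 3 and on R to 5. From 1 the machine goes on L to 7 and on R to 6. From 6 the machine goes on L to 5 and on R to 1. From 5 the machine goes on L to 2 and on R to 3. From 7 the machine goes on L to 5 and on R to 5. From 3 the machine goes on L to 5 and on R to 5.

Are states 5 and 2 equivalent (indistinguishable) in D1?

First remove the unreachable states {1,4,6}; 4 states remain.
P0 = {2} | {3,5,7}.
On input L, block {3,5,7} splits into {3,7} and {5}.
No further refinement is possible. Final partition (3 blocks): {2} | {3,7} | {5}.
5 and 2 end up in different blocks, so they are distinguishable. For instance, the string 'ε' is accepted from only 2.

No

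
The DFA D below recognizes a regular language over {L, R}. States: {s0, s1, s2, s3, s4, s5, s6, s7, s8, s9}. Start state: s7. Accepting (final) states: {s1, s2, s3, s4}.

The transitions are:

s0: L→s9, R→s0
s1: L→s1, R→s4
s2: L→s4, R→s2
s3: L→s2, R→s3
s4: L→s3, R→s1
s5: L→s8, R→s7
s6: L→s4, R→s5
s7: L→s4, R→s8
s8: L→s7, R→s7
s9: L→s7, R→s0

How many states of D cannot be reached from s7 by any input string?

BFS from s7 reaches {s1, s2, s3, s4, s7, s8}; the 4 state(s) s0, s5, s6, s9 are never visited.

4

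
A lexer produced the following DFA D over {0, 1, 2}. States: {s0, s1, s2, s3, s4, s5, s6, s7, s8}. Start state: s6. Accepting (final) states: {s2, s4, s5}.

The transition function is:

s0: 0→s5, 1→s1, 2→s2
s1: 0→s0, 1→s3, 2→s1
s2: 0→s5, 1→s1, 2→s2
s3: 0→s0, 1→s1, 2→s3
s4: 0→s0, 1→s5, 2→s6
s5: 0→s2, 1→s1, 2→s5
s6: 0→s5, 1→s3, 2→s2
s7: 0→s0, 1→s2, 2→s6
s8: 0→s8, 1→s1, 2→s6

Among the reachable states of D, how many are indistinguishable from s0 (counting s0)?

2

States {s4,s7,s8} cannot be reached from the start state, so discard them.
Initial partition by acceptance: {s2,s5} | {s0,s1,s3,s6}.
Split {s0,s1,s3,s6} by δ(·,0) → {s0,s6} and {s1,s3}.
No further refinement is possible. Final partition (3 blocks): {s2,s5} | {s0,s6} | {s1,s3}.
State s0 belongs to the block {s0,s6}, which has 2 states.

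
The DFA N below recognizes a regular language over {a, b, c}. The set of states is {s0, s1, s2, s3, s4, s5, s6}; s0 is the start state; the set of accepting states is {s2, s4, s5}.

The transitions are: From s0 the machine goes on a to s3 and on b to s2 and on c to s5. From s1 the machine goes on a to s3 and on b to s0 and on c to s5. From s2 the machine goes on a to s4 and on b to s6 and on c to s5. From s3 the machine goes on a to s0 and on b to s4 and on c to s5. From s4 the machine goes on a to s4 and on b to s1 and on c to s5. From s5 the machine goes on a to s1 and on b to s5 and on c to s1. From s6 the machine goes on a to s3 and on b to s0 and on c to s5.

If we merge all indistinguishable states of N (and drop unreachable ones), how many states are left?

4

Start with accepting vs non-accepting: {s2,s4,s5} | {s0,s1,s3,s6}.
On input a, block {s2,s4,s5} splits into {s2,s4} and {s5}.
Refine {s0,s1,s3,s6} on symbol b: members go to different blocks, giving {s0,s3} and {s1,s6}.
Stable partition: {s2,s4} | {s0,s3} | {s5} | {s1,s6} — 4 equivalence classes.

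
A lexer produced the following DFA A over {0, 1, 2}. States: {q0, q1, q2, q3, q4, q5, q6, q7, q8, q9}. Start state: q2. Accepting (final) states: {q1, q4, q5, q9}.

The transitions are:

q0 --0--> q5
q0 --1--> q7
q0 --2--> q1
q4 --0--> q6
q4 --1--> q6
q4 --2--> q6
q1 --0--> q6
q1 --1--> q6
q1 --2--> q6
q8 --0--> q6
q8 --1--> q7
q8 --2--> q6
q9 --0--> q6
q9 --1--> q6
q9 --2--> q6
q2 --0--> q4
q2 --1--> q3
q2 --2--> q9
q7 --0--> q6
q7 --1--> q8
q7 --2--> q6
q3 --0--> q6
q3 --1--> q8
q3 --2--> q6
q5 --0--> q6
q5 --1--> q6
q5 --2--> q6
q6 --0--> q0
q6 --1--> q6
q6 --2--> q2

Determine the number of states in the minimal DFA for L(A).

P0 = {q1,q4,q5,q9} | {q0,q2,q3,q6,q7,q8}.
Refine {q0,q2,q3,q6,q7,q8} on symbol 0: members go to different blocks, giving {q3,q6,q7,q8} and {q0,q2}.
On input 0, block {q3,q6,q7,q8} splits into {q3,q7,q8} and {q6}.
No further refinement is possible. Final partition (4 blocks): {q1,q4,q5,q9} | {q3,q7,q8} | {q0,q2} | {q6}.

4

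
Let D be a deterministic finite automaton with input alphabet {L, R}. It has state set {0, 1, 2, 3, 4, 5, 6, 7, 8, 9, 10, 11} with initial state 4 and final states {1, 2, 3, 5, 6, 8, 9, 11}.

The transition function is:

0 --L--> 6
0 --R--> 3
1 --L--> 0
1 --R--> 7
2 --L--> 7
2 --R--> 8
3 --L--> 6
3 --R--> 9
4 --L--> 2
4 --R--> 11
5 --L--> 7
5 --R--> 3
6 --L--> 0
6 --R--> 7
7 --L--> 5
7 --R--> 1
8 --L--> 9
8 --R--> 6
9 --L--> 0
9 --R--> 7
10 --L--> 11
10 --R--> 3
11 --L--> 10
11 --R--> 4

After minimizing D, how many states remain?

Every state is reachable, so we keep all 12.
Initial partition by acceptance: {1,2,3,5,6,8,9,11} | {0,4,7,10}.
On input L, block {1,2,3,5,6,8,9,11} splits into {1,2,5,6,9,11} and {3,8}.
Split {1,2,5,6,9,11} by δ(·,R) → {1,6,9,11} and {2,5}.
On input L, block {0,4,7,10} splits into {0,10} and {4,7}.
No further refinement is possible. Final partition (5 blocks): {1,6,9,11} | {0,10} | {3,8} | {2,5} | {4,7}.

5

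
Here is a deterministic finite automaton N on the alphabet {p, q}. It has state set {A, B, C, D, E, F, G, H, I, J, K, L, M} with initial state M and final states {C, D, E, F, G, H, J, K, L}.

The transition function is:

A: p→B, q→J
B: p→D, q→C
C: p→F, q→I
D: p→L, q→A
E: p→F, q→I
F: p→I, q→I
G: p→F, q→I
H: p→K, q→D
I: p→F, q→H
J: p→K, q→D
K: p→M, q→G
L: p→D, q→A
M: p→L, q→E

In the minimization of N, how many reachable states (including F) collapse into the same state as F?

1

All states are reachable from the start state.
Start with accepting vs non-accepting: {C,D,E,F,G,H,J,K,L} | {A,B,I,M}.
On input p, block {C,D,E,F,G,H,J,K,L} splits into {C,D,E,G,H,J,L} and {F,K}.
Refine {C,D,E,G,H,J,L} on symbol p: members go to different blocks, giving {C,E,G,H,J} and {D,L}.
On input q, block {C,E,G,H,J} splits into {C,E,G} and {H,J}.
Split {A,B,I,M} by δ(·,p) → {B,M} and {A} and {I}.
On input p, block {F,K} splits into {F} and {K}.
No further refinement is possible. Final partition (8 blocks): {C,E,G} | {B,M} | {F} | {D,L} | {H,J} | {A} | {I} | {K}.
State F belongs to the block {F}, which has 1 states.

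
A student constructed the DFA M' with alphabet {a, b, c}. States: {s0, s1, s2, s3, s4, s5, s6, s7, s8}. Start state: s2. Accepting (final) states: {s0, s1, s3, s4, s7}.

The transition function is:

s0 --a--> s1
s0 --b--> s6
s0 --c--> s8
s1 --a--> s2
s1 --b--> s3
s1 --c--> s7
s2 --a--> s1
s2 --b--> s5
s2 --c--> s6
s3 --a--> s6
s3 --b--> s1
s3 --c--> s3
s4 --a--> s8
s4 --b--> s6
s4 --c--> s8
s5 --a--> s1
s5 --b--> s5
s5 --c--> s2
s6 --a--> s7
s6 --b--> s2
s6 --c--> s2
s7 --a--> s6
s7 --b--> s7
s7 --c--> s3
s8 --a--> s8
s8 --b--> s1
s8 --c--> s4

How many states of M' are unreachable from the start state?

3

Starting at s2 and following transitions, the reachable set is {s1, s2, s3, s5, s6, s7}. That leaves s0, s4, s8 unreachable — 3 in total.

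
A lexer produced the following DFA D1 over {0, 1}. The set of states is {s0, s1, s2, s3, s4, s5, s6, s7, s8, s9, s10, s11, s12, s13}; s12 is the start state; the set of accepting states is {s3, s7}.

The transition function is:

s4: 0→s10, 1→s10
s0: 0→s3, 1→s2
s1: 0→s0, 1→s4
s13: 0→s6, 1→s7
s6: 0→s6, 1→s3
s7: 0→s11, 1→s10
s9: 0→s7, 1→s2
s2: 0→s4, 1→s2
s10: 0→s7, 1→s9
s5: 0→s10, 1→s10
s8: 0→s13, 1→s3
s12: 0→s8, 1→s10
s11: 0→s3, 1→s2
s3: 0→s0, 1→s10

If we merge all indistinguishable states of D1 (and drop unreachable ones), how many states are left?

First remove the unreachable states {s1,s5}; 12 states remain.
P0 = {s3,s7} | {s0,s2,s4,s6,s8,s9,s10,s11,s12,s13}.
Refine {s0,s2,s4,s6,s8,s9,s10,s11,s12,s13} on symbol 0: members go to different blocks, giving {s2,s4,s6,s8,s12,s13} and {s0,s9,s10,s11}.
Refine {s2,s4,s6,s8,s12,s13} on symbol 0: members go to different blocks, giving {s2,s6,s8,s12,s13} and {s4}.
Refine {s2,s6,s8,s12,s13} on symbol 0: members go to different blocks, giving {s6,s8,s12,s13} and {s2}.
On input 1, block {s6,s8,s12,s13} splits into {s6,s8,s13} and {s12}.
On input 1, block {s0,s9,s10,s11} splits into {s0,s9,s11} and {s10}.
The partition is now stable with 7 blocks: {s3,s7} | {s6,s8,s13} | {s0,s9,s11} | {s4} | {s2} | {s12} | {s10}.

7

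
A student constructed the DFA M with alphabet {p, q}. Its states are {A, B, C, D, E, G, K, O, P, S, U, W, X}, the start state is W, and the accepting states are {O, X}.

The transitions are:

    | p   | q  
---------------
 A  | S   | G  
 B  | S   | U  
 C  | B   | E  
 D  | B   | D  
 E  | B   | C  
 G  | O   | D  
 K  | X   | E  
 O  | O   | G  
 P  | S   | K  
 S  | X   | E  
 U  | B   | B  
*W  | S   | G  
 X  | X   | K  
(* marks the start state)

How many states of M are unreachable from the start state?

No path from W leads to A, P; the other 11 states are all reachable.

2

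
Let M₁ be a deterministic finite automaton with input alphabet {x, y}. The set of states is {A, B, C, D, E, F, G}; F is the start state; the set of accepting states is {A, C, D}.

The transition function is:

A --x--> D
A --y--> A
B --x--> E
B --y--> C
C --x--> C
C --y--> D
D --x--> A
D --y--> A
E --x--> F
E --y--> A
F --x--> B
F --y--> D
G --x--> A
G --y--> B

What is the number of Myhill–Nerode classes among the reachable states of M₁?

2

First remove the unreachable states {G}; 6 states remain.
Start with accepting vs non-accepting: {A,C,D} | {B,E,F}.
No further refinement is possible. Final partition (2 blocks): {A,C,D} | {B,E,F}.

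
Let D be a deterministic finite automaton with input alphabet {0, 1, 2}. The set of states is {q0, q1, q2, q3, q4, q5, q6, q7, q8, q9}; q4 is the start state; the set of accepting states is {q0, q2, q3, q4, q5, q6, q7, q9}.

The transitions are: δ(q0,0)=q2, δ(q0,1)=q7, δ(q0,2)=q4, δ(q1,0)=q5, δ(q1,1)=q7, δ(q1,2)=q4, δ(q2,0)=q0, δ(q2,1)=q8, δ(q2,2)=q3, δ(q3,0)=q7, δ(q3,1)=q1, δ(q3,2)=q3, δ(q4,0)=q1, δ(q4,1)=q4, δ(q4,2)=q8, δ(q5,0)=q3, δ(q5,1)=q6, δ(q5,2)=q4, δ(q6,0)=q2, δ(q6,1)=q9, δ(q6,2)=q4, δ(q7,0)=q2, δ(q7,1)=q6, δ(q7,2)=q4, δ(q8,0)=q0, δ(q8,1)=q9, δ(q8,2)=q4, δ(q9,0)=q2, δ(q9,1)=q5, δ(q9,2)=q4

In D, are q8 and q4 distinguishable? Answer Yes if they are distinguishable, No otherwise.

Every state is reachable, so we keep all 10.
P0 = {q0,q2,q3,q4,q5,q6,q7,q9} | {q1,q8}.
Refine {q0,q2,q3,q4,q5,q6,q7,q9} on symbol 0: members go to different blocks, giving {q0,q2,q3,q5,q6,q7,q9} and {q4}.
On input 1, block {q0,q2,q3,q5,q6,q7,q9} splits into {q0,q5,q6,q7,q9} and {q2,q3}.
The partition is now stable with 4 blocks: {q0,q5,q6,q7,q9} | {q1,q8} | {q4} | {q2,q3}.
q8 and q4 end up in different blocks, so they are distinguishable. For instance, the string 'ε' is accepted from only q4.

Yes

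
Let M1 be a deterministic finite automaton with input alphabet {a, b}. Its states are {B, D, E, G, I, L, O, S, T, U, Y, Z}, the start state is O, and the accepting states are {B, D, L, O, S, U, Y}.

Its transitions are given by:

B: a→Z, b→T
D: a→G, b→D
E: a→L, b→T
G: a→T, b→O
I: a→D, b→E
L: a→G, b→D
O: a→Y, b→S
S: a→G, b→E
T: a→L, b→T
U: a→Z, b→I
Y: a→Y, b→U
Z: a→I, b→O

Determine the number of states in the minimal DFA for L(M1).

States {B} cannot be reached from the start state, so discard them.
Start with accepting vs non-accepting: {D,L,O,S,U,Y} | {E,G,I,T,Z}.
Split {D,L,O,S,U,Y} by δ(·,a) → {D,L,S,U} and {O,Y}.
Split {D,L,S,U} by δ(·,b) → {D,L} and {S,U}.
Refine {E,G,I,T,Z} on symbol a: members go to different blocks, giving {E,I,T} and {G,Z}.
The partition is now stable with 5 blocks: {D,L} | {E,I,T} | {O,Y} | {S,U} | {G,Z}.

5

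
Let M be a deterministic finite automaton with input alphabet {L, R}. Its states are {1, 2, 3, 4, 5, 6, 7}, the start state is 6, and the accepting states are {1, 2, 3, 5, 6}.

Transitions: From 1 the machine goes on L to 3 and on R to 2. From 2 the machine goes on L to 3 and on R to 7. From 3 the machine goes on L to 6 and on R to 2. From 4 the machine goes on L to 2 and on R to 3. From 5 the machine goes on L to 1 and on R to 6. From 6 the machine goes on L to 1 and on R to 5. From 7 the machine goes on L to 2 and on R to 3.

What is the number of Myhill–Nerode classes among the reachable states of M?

States {4} cannot be reached from the start state, so discard them.
Initial partition by acceptance: {1,2,3,5,6} | {7}.
On input R, block {1,2,3,5,6} splits into {1,3,5,6} and {2}.
Refine {1,3,5,6} on symbol R: members go to different blocks, giving {1,3} and {5,6}.
Split {1,3} by δ(·,L) → {1} and {3}.
No further refinement is possible. Final partition (5 blocks): {1} | {7} | {2} | {5,6} | {3}.

5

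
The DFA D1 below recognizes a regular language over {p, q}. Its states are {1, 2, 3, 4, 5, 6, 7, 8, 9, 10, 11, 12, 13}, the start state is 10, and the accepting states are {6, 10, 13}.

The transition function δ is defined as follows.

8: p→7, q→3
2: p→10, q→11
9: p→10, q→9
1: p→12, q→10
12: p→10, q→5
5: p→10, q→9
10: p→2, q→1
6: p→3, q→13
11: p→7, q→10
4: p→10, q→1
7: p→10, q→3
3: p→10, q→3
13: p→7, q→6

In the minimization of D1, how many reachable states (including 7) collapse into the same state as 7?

Reachable states from the start: {1,2,3,5,7,9,10,11,12}. Unreachable: {4,6,8,13} — drop them.
Initial partition by acceptance: {10} | {1,2,3,5,7,9,11,12}.
Split {1,2,3,5,7,9,11,12} by δ(·,p) → {2,3,5,7,9,12} and {1,11}.
On input q, block {2,3,5,7,9,12} splits into {3,5,7,9,12} and {2}.
Stable partition: {10} | {3,5,7,9,12} | {1,11} | {2} — 4 equivalence classes.
State 7 belongs to the block {3,5,7,9,12}, which has 5 states.

5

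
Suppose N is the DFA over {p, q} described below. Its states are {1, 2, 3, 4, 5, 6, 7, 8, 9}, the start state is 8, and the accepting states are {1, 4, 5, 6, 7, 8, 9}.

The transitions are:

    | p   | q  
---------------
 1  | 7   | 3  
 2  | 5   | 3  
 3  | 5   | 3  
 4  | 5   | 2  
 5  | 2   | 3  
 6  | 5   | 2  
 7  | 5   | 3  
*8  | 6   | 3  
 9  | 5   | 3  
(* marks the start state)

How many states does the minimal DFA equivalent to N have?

4

Reachable states from the start: {2,3,5,6,8}. Unreachable: {1,4,7,9} — drop them.
Start with accepting vs non-accepting: {5,6,8} | {2,3}.
On input p, block {5,6,8} splits into {6,8} and {5}.
Refine {6,8} on symbol p: members go to different blocks, giving {6} and {8}.
The partition is now stable with 4 blocks: {6} | {2,3} | {5} | {8}.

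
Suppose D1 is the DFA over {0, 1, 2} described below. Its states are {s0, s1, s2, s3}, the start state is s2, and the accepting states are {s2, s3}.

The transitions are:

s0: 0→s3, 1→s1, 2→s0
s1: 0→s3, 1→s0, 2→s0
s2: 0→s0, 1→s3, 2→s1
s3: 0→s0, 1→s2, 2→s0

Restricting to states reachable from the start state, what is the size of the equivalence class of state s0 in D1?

Every state is reachable, so we keep all 4.
P0 = {s2,s3} | {s0,s1}.
No further refinement is possible. Final partition (2 blocks): {s2,s3} | {s0,s1}.
The equivalence class containing s0 is {s0,s1}, of size 2.

2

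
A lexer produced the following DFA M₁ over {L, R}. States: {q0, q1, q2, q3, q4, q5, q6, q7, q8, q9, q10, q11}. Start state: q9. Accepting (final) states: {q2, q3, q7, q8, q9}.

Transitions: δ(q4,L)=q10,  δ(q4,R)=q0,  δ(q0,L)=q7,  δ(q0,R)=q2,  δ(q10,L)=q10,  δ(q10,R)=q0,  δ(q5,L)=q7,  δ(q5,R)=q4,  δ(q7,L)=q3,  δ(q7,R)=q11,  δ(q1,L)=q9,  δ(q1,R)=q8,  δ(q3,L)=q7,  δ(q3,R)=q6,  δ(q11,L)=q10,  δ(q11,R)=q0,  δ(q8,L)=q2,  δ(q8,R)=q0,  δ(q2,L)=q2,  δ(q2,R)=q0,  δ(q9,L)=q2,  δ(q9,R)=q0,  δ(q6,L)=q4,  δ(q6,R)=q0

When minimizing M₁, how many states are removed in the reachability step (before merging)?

BFS from q9 reaches {q0, q2, q3, q4, q6, q7, q9, q10, q11}; the 3 state(s) q1, q5, q8 are never visited.

3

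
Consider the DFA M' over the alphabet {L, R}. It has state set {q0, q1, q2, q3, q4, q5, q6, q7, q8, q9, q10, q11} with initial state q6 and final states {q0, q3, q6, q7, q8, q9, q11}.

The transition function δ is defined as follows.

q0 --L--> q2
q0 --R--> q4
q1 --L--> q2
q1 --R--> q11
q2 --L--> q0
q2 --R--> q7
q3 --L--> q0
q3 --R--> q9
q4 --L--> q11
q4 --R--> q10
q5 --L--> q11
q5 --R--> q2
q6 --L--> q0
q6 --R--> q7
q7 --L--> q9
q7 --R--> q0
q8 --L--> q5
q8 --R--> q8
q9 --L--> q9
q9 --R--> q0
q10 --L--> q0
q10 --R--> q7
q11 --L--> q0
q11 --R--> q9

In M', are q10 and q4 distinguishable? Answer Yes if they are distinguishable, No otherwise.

Yes

States {q1,q3,q5,q8} cannot be reached from the start state, so discard them.
P0 = {q0,q6,q7,q9,q11} | {q2,q4,q10}.
Split {q0,q6,q7,q9,q11} by δ(·,L) → {q6,q7,q9,q11} and {q0}.
Refine {q6,q7,q9,q11} on symbol L: members go to different blocks, giving {q6,q11} and {q7,q9}.
Split {q2,q4,q10} by δ(·,L) → {q2,q10} and {q4}.
No further refinement is possible. Final partition (5 blocks): {q6,q11} | {q2,q10} | {q0} | {q7,q9} | {q4}.
q10 and q4 end up in different blocks, so they are distinguishable. For instance, the string 'R' is accepted from only q10.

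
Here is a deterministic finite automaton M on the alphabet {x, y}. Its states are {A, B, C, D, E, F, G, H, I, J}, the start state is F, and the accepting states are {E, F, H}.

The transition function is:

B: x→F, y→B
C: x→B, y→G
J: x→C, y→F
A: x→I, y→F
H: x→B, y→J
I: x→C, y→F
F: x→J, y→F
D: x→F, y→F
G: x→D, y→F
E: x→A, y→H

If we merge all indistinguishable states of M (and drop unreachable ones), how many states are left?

6

States {A,E,H,I} cannot be reached from the start state, so discard them.
Initial partition by acceptance: {F} | {B,C,D,G,J}.
Split {B,C,D,G,J} by δ(·,x) → {C,G,J} and {B,D}.
Refine {C,G,J} on symbol x: members go to different blocks, giving {C,G} and {J}.
On input y, block {C,G} splits into {C} and {G}.
On input y, block {B,D} splits into {B} and {D}.
The partition is now stable with 6 blocks: {F} | {C} | {B} | {J} | {G} | {D}.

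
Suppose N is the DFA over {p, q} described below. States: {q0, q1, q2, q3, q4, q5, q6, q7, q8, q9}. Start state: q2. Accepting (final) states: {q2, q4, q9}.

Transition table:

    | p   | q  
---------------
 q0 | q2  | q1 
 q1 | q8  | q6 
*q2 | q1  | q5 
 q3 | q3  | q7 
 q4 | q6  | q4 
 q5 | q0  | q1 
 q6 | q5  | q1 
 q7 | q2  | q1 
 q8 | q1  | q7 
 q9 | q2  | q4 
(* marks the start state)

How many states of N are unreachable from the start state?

3

No path from q2 leads to q3, q4, q9; the other 7 states are all reachable.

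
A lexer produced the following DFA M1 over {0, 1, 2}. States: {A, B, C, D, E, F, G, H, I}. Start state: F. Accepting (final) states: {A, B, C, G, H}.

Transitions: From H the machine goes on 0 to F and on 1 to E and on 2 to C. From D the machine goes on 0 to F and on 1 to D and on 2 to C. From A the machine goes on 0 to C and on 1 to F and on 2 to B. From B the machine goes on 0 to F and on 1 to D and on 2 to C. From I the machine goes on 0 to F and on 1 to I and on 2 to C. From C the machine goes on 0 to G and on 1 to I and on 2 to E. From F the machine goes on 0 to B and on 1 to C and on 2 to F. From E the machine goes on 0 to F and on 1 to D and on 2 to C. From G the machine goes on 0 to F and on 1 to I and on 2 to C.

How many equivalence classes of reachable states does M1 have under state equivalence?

4

Reachable states from the start: {B,C,D,E,F,G,I}. Unreachable: {A,H} — drop them.
Initial partition by acceptance: {B,C,G} | {D,E,F,I}.
On input 0, block {B,C,G} splits into {B,G} and {C}.
On input 0, block {D,E,F,I} splits into {D,E,I} and {F}.
Stable partition: {B,G} | {D,E,I} | {C} | {F} — 4 equivalence classes.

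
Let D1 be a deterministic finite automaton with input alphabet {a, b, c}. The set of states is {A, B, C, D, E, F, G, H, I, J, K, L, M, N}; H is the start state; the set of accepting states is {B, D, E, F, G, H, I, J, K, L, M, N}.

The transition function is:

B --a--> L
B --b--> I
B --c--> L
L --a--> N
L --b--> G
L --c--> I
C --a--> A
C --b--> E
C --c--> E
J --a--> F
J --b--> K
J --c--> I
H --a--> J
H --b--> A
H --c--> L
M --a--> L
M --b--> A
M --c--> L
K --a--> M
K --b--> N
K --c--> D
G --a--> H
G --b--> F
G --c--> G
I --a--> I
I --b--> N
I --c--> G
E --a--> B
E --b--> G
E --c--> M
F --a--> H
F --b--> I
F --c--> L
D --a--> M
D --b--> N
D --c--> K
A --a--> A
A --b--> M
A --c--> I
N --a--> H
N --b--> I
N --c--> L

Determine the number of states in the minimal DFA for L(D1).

Reachable states from the start: {A,D,F,G,H,I,J,K,L,M,N}. Unreachable: {B,C,E} — drop them.
P0 = {D,F,G,H,I,J,K,L,M,N} | {A}.
Refine {D,F,G,H,I,J,K,L,M,N} on symbol b: members go to different blocks, giving {D,F,G,I,J,K,L,N} and {H,M}.
Refine {D,F,G,I,J,K,L,N} on symbol a: members go to different blocks, giving {D,F,G,K,N} and {I,J,L}.
Refine {D,F,G,K,N} on symbol b: members go to different blocks, giving {D,G,K} and {F,N}.
Refine {I,J,L} on symbol a: members go to different blocks, giving {J,L} and {I}.
The partition is now stable with 6 blocks: {D,G,K} | {A} | {H,M} | {J,L} | {F,N} | {I}.

6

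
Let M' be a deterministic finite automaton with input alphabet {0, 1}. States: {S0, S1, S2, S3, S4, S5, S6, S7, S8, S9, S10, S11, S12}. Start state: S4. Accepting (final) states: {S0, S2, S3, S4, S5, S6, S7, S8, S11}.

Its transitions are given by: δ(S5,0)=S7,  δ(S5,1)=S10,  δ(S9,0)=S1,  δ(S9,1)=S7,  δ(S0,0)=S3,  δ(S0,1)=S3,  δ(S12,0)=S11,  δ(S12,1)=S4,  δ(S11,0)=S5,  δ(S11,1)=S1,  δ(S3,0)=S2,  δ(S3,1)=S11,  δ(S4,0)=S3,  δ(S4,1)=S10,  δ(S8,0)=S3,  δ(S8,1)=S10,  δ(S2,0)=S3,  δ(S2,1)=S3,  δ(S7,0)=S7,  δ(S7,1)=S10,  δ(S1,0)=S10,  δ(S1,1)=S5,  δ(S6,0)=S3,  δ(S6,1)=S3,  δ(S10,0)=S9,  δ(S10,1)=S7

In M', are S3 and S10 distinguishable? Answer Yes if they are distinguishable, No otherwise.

States {S0,S6,S8,S12} cannot be reached from the start state, so discard them.
P0 = {S2,S3,S4,S5,S7,S11} | {S1,S9,S10}.
Split {S2,S3,S4,S5,S7,S11} by δ(·,1) → {S4,S5,S7,S11} and {S2,S3}.
Split {S4,S5,S7,S11} by δ(·,0) → {S5,S7,S11} and {S4}.
Refine {S2,S3} on symbol 1: members go to different blocks, giving {S2} and {S3}.
No further refinement is possible. Final partition (5 blocks): {S5,S7,S11} | {S1,S9,S10} | {S2} | {S4} | {S3}.
S3 and S10 end up in different blocks, so they are distinguishable. For instance, the string 'ε' is accepted from only S3.

Yes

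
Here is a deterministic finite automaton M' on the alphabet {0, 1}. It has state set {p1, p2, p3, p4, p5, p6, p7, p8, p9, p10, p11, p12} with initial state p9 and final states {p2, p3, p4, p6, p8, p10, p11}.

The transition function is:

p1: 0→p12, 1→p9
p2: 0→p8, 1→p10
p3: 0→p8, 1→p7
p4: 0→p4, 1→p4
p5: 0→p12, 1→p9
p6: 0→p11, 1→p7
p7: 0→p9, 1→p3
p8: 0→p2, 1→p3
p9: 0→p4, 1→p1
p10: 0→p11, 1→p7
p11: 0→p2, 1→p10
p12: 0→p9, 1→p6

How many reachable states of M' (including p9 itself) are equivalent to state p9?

1

First remove the unreachable states {p5}; 11 states remain.
Start with accepting vs non-accepting: {p2,p3,p4,p6,p8,p10,p11} | {p1,p7,p9,p12}.
Refine {p2,p3,p4,p6,p8,p10,p11} on symbol 1: members go to different blocks, giving {p2,p4,p8,p11} and {p3,p6,p10}.
Split {p2,p4,p8,p11} by δ(·,1) → {p2,p8,p11} and {p4}.
Split {p1,p7,p9,p12} by δ(·,0) → {p1,p7,p12} and {p9}.
Refine {p1,p7,p12} on symbol 0: members go to different blocks, giving {p7,p12} and {p1}.
No further refinement is possible. Final partition (6 blocks): {p2,p8,p11} | {p7,p12} | {p3,p6,p10} | {p4} | {p9} | {p1}.
State p9 belongs to the block {p9}, which has 1 states.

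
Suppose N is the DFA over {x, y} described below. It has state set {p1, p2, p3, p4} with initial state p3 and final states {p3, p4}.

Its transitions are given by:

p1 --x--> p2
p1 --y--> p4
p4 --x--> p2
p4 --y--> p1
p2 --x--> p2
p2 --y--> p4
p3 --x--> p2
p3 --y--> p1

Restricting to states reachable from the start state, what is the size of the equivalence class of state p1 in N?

Start with accepting vs non-accepting: {p3,p4} | {p1,p2}.
Stable partition: {p3,p4} | {p1,p2} — 2 equivalence classes.
The equivalence class containing p1 is {p1,p2}, of size 2.

2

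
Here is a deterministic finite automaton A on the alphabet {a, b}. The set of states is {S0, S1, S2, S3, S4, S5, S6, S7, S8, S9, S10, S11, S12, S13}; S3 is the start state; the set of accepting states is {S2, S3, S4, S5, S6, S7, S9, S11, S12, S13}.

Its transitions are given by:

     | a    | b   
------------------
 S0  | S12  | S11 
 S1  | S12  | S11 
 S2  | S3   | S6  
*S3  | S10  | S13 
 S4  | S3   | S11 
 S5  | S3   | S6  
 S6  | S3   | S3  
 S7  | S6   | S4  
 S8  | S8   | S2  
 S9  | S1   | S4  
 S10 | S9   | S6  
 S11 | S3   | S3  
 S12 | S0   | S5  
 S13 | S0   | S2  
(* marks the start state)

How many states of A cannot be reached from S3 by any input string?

2

No path from S3 leads to S7, S8; the other 12 states are all reachable.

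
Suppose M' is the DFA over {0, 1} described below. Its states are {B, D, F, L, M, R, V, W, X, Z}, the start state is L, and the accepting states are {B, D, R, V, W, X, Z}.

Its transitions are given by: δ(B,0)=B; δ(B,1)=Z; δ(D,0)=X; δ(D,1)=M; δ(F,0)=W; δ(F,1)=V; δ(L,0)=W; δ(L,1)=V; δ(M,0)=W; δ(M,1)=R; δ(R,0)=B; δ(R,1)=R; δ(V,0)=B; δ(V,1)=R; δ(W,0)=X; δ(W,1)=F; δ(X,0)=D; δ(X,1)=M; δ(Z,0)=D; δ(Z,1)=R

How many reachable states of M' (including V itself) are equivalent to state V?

2

Every state is reachable, so we keep all 10.
P0 = {B,D,R,V,W,X,Z} | {F,L,M}.
Split {B,D,R,V,W,X,Z} by δ(·,1) → {B,R,V,Z} and {D,W,X}.
Refine {B,R,V,Z} on symbol 0: members go to different blocks, giving {B,R,V} and {Z}.
Split {B,R,V} by δ(·,1) → {R,V} and {B}.
No further refinement is possible. Final partition (5 blocks): {R,V} | {F,L,M} | {D,W,X} | {Z} | {B}.
State V belongs to the block {R,V}, which has 2 states.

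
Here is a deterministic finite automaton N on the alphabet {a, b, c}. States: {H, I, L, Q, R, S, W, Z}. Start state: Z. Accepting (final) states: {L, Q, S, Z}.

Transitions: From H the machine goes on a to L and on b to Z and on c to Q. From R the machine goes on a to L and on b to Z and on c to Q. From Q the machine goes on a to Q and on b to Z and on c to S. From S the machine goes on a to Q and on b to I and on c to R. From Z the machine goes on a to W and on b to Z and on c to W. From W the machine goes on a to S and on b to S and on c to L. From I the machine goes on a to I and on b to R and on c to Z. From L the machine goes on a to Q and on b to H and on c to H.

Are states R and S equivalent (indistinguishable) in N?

No

P0 = {L,Q,S,Z} | {H,I,R,W}.
Refine {L,Q,S,Z} on symbol a: members go to different blocks, giving {L,Q,S} and {Z}.
On input b, block {L,Q,S} splits into {L,S} and {Q}.
On input a, block {H,I,R,W} splits into {H,R,W} and {I}.
Split {L,S} by δ(·,b) → {L} and {S}.
Refine {H,R,W} on symbol a: members go to different blocks, giving {H,R} and {W}.
Stable partition: {L} | {H,R} | {Z} | {Q} | {I} | {S} | {W} — 7 equivalence classes.
R and S end up in different blocks, so they are distinguishable. For instance, the string 'ε' is accepted from only S.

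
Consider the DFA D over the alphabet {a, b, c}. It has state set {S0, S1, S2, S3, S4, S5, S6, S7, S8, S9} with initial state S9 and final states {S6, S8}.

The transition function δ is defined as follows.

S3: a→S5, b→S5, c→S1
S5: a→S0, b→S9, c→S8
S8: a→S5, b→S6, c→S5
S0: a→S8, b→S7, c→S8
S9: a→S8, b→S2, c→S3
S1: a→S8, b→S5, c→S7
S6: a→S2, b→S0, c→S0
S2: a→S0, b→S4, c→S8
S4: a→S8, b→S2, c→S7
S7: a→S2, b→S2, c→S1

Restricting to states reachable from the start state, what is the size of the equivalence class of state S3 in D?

2

Every state is reachable, so we keep all 10.
P0 = {S6,S8} | {S0,S1,S2,S3,S4,S5,S7,S9}.
Refine {S6,S8} on symbol b: members go to different blocks, giving {S6} and {S8}.
Refine {S0,S1,S2,S3,S4,S5,S7,S9} on symbol a: members go to different blocks, giving {S0,S1,S4,S9} and {S2,S3,S5,S7}.
Split {S0,S1,S4,S9} by δ(·,c) → {S1,S4,S9} and {S0}.
On input a, block {S2,S3,S5,S7} splits into {S2,S5} and {S3,S7}.
Stable partition: {S6} | {S1,S4,S9} | {S8} | {S2,S5} | {S0} | {S3,S7} — 6 equivalence classes.
The equivalence class containing S3 is {S3,S7}, of size 2.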